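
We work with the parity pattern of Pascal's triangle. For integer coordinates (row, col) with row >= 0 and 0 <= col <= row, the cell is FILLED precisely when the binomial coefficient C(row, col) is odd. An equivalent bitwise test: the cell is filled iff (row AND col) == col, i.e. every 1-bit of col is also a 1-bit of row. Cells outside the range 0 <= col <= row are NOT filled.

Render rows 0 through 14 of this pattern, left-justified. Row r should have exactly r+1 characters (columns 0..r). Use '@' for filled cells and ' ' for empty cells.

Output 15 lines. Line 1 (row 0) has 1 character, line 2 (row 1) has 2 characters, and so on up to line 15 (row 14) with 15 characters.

Answer: @
@@
@ @
@@@@
@   @
@@  @@
@ @ @ @
@@@@@@@@
@       @
@@      @@
@ @     @ @
@@@@    @@@@
@   @   @   @
@@  @@  @@  @@
@ @ @ @ @ @ @ @

Derivation:
r0=0: @
r1=1: @@
r2=10: @ @
r3=11: @@@@
r4=100: @   @
r5=101: @@  @@
r6=110: @ @ @ @
r7=111: @@@@@@@@
r8=1000: @       @
r9=1001: @@      @@
r10=1010: @ @     @ @
r11=1011: @@@@    @@@@
r12=1100: @   @   @   @
r13=1101: @@  @@  @@  @@
r14=1110: @ @ @ @ @ @ @ @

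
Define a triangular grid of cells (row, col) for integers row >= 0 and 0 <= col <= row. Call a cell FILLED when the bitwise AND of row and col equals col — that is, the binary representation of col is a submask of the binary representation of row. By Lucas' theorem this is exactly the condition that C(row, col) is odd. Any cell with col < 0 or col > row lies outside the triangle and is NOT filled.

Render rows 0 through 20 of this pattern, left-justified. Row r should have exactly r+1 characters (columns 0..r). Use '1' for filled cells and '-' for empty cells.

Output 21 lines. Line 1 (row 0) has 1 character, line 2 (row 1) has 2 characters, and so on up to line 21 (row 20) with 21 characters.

Answer: 1
11
1-1
1111
1---1
11--11
1-1-1-1
11111111
1-------1
11------11
1-1-----1-1
1111----1111
1---1---1---1
11--11--11--11
1-1-1-1-1-1-1-1
1111111111111111
1---------------1
11--------------11
1-1-------------1-1
1111------------1111
1---1-----------1---1

Derivation:
r0=0: 1
r1=1: 11
r2=10: 1-1
r3=11: 1111
r4=100: 1---1
r5=101: 11--11
r6=110: 1-1-1-1
r7=111: 11111111
r8=1000: 1-------1
r9=1001: 11------11
r10=1010: 1-1-----1-1
r11=1011: 1111----1111
r12=1100: 1---1---1---1
r13=1101: 11--11--11--11
r14=1110: 1-1-1-1-1-1-1-1
r15=1111: 1111111111111111
r16=10000: 1---------------1
r17=10001: 11--------------11
r18=10010: 1-1-------------1-1
r19=10011: 1111------------1111
r20=10100: 1---1-----------1---1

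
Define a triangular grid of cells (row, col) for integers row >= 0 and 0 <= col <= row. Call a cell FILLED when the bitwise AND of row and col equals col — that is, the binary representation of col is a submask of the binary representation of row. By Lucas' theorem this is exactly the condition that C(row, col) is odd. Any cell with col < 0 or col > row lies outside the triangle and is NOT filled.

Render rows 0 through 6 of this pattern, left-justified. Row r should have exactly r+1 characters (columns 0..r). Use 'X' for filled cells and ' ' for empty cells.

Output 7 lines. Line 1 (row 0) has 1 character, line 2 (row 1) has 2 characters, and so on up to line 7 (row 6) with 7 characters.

r0=0: X
r1=1: XX
r2=10: X X
r3=11: XXXX
r4=100: X   X
r5=101: XX  XX
r6=110: X X X X

Answer: X
XX
X X
XXXX
X   X
XX  XX
X X X X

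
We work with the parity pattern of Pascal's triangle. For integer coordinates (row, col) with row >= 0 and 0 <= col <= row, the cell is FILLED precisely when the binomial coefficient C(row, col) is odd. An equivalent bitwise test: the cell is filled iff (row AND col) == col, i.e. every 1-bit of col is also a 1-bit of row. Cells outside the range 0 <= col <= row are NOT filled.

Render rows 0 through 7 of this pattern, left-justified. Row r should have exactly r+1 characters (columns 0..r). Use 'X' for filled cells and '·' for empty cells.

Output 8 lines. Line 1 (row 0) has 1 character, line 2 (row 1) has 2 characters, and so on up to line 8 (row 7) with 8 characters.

Answer: X
XX
X·X
XXXX
X···X
XX··XX
X·X·X·X
XXXXXXXX

Derivation:
r0=0: X
r1=1: XX
r2=10: X·X
r3=11: XXXX
r4=100: X···X
r5=101: XX··XX
r6=110: X·X·X·X
r7=111: XXXXXXXX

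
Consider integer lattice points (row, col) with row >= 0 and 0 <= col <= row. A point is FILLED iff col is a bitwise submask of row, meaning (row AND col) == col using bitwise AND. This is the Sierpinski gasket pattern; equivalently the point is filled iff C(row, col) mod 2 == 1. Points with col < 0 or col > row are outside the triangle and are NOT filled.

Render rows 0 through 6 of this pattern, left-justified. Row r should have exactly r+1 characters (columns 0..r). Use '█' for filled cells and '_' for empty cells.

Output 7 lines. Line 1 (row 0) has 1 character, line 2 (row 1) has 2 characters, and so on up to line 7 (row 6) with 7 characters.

Answer: █
██
█_█
████
█___█
██__██
█_█_█_█

Derivation:
r0=0: █
r1=1: ██
r2=10: █_█
r3=11: ████
r4=100: █___█
r5=101: ██__██
r6=110: █_█_█_█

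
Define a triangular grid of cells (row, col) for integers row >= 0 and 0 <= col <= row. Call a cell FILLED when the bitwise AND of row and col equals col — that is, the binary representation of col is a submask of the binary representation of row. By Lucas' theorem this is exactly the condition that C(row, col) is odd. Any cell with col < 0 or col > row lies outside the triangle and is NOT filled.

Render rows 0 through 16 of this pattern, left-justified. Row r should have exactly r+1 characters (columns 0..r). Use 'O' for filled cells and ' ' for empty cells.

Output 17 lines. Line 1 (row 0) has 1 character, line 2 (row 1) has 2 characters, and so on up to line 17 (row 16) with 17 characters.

r0=0: O
r1=1: OO
r2=10: O O
r3=11: OOOO
r4=100: O   O
r5=101: OO  OO
r6=110: O O O O
r7=111: OOOOOOOO
r8=1000: O       O
r9=1001: OO      OO
r10=1010: O O     O O
r11=1011: OOOO    OOOO
r12=1100: O   O   O   O
r13=1101: OO  OO  OO  OO
r14=1110: O O O O O O O O
r15=1111: OOOOOOOOOOOOOOOO
r16=10000: O               O

Answer: O
OO
O O
OOOO
O   O
OO  OO
O O O O
OOOOOOOO
O       O
OO      OO
O O     O O
OOOO    OOOO
O   O   O   O
OO  OO  OO  OO
O O O O O O O O
OOOOOOOOOOOOOOOO
O               O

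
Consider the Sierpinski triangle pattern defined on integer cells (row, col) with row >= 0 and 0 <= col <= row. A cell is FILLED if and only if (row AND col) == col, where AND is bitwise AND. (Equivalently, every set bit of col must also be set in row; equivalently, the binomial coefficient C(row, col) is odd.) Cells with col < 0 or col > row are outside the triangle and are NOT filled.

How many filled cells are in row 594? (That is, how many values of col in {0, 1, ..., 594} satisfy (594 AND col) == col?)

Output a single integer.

Answer: 16

Derivation:
594 in binary = 1001010010
popcount(594) = number of 1-bits in 1001010010 = 4
A col c satisfies (594 AND c) == c iff every set bit of c is also set in 594; each of the 4 set bits of 594 can independently be on or off in c.
count = 2^4 = 16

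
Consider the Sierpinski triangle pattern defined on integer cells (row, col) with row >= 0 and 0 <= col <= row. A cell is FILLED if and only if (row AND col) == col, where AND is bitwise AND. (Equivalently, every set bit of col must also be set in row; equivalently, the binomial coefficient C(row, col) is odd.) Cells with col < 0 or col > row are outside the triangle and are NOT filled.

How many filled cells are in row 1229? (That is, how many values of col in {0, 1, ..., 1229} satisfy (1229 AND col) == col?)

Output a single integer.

1229 in binary = 10011001101
popcount(1229) = number of 1-bits in 10011001101 = 6
A col c satisfies (1229 AND c) == c iff every set bit of c is also set in 1229; each of the 6 set bits of 1229 can independently be on or off in c.
count = 2^6 = 64

Answer: 64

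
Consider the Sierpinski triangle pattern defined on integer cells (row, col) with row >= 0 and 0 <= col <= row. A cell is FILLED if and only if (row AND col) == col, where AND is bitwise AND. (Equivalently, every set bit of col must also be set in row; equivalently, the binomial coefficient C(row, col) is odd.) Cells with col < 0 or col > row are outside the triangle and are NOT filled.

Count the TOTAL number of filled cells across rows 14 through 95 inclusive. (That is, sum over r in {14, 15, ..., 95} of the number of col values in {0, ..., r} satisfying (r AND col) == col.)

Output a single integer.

r14=1110 pc3: +8 =8
r15=1111 pc4: +16 =24
r16=10000 pc1: +2 =26
r17=10001 pc2: +4 =30
r18=10010 pc2: +4 =34
r19=10011 pc3: +8 =42
r20=10100 pc2: +4 =46
r21=10101 pc3: +8 =54
r22=10110 pc3: +8 =62
r23=10111 pc4: +16 =78
r24=11000 pc2: +4 =82
r25=11001 pc3: +8 =90
r26=11010 pc3: +8 =98
r27=11011 pc4: +16 =114
r28=11100 pc3: +8 =122
r29=11101 pc4: +16 =138
r30=11110 pc4: +16 =154
r31=11111 pc5: +32 =186
r32=100000 pc1: +2 =188
r33=100001 pc2: +4 =192
r34=100010 pc2: +4 =196
r35=100011 pc3: +8 =204
r36=100100 pc2: +4 =208
r37=100101 pc3: +8 =216
r38=100110 pc3: +8 =224
r39=100111 pc4: +16 =240
r40=101000 pc2: +4 =244
r41=101001 pc3: +8 =252
r42=101010 pc3: +8 =260
r43=101011 pc4: +16 =276
r44=101100 pc3: +8 =284
r45=101101 pc4: +16 =300
r46=101110 pc4: +16 =316
r47=101111 pc5: +32 =348
r48=110000 pc2: +4 =352
r49=110001 pc3: +8 =360
r50=110010 pc3: +8 =368
r51=110011 pc4: +16 =384
r52=110100 pc3: +8 =392
r53=110101 pc4: +16 =408
r54=110110 pc4: +16 =424
r55=110111 pc5: +32 =456
r56=111000 pc3: +8 =464
r57=111001 pc4: +16 =480
r58=111010 pc4: +16 =496
r59=111011 pc5: +32 =528
r60=111100 pc4: +16 =544
r61=111101 pc5: +32 =576
r62=111110 pc5: +32 =608
r63=111111 pc6: +64 =672
r64=1000000 pc1: +2 =674
r65=1000001 pc2: +4 =678
r66=1000010 pc2: +4 =682
r67=1000011 pc3: +8 =690
r68=1000100 pc2: +4 =694
r69=1000101 pc3: +8 =702
r70=1000110 pc3: +8 =710
r71=1000111 pc4: +16 =726
r72=1001000 pc2: +4 =730
r73=1001001 pc3: +8 =738
r74=1001010 pc3: +8 =746
r75=1001011 pc4: +16 =762
r76=1001100 pc3: +8 =770
r77=1001101 pc4: +16 =786
r78=1001110 pc4: +16 =802
r79=1001111 pc5: +32 =834
r80=1010000 pc2: +4 =838
r81=1010001 pc3: +8 =846
r82=1010010 pc3: +8 =854
r83=1010011 pc4: +16 =870
r84=1010100 pc3: +8 =878
r85=1010101 pc4: +16 =894
r86=1010110 pc4: +16 =910
r87=1010111 pc5: +32 =942
r88=1011000 pc3: +8 =950
r89=1011001 pc4: +16 =966
r90=1011010 pc4: +16 =982
r91=1011011 pc5: +32 =1014
r92=1011100 pc4: +16 =1030
r93=1011101 pc5: +32 =1062
r94=1011110 pc5: +32 =1094
r95=1011111 pc6: +64 =1158

Answer: 1158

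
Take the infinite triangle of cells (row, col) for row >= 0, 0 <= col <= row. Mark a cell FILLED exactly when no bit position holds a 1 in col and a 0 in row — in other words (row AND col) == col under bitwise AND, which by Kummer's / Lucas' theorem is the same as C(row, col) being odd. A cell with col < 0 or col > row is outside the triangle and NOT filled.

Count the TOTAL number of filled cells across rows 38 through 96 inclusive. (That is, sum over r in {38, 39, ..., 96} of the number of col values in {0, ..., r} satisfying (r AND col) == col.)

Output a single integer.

r38=100110 pc3: +8 =8
r39=100111 pc4: +16 =24
r40=101000 pc2: +4 =28
r41=101001 pc3: +8 =36
r42=101010 pc3: +8 =44
r43=101011 pc4: +16 =60
r44=101100 pc3: +8 =68
r45=101101 pc4: +16 =84
r46=101110 pc4: +16 =100
r47=101111 pc5: +32 =132
r48=110000 pc2: +4 =136
r49=110001 pc3: +8 =144
r50=110010 pc3: +8 =152
r51=110011 pc4: +16 =168
r52=110100 pc3: +8 =176
r53=110101 pc4: +16 =192
r54=110110 pc4: +16 =208
r55=110111 pc5: +32 =240
r56=111000 pc3: +8 =248
r57=111001 pc4: +16 =264
r58=111010 pc4: +16 =280
r59=111011 pc5: +32 =312
r60=111100 pc4: +16 =328
r61=111101 pc5: +32 =360
r62=111110 pc5: +32 =392
r63=111111 pc6: +64 =456
r64=1000000 pc1: +2 =458
r65=1000001 pc2: +4 =462
r66=1000010 pc2: +4 =466
r67=1000011 pc3: +8 =474
r68=1000100 pc2: +4 =478
r69=1000101 pc3: +8 =486
r70=1000110 pc3: +8 =494
r71=1000111 pc4: +16 =510
r72=1001000 pc2: +4 =514
r73=1001001 pc3: +8 =522
r74=1001010 pc3: +8 =530
r75=1001011 pc4: +16 =546
r76=1001100 pc3: +8 =554
r77=1001101 pc4: +16 =570
r78=1001110 pc4: +16 =586
r79=1001111 pc5: +32 =618
r80=1010000 pc2: +4 =622
r81=1010001 pc3: +8 =630
r82=1010010 pc3: +8 =638
r83=1010011 pc4: +16 =654
r84=1010100 pc3: +8 =662
r85=1010101 pc4: +16 =678
r86=1010110 pc4: +16 =694
r87=1010111 pc5: +32 =726
r88=1011000 pc3: +8 =734
r89=1011001 pc4: +16 =750
r90=1011010 pc4: +16 =766
r91=1011011 pc5: +32 =798
r92=1011100 pc4: +16 =814
r93=1011101 pc5: +32 =846
r94=1011110 pc5: +32 =878
r95=1011111 pc6: +64 =942
r96=1100000 pc2: +4 =946

Answer: 946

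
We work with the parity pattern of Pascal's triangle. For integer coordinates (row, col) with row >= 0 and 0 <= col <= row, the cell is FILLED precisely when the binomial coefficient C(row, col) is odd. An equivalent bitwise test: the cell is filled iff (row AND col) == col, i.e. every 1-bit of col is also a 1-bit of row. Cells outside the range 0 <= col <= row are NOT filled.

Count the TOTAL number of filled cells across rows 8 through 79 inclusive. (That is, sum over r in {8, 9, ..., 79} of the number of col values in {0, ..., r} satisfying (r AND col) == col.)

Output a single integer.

r8=1000 pc1: +2 =2
r9=1001 pc2: +4 =6
r10=1010 pc2: +4 =10
r11=1011 pc3: +8 =18
r12=1100 pc2: +4 =22
r13=1101 pc3: +8 =30
r14=1110 pc3: +8 =38
r15=1111 pc4: +16 =54
r16=10000 pc1: +2 =56
r17=10001 pc2: +4 =60
r18=10010 pc2: +4 =64
r19=10011 pc3: +8 =72
r20=10100 pc2: +4 =76
r21=10101 pc3: +8 =84
r22=10110 pc3: +8 =92
r23=10111 pc4: +16 =108
r24=11000 pc2: +4 =112
r25=11001 pc3: +8 =120
r26=11010 pc3: +8 =128
r27=11011 pc4: +16 =144
r28=11100 pc3: +8 =152
r29=11101 pc4: +16 =168
r30=11110 pc4: +16 =184
r31=11111 pc5: +32 =216
r32=100000 pc1: +2 =218
r33=100001 pc2: +4 =222
r34=100010 pc2: +4 =226
r35=100011 pc3: +8 =234
r36=100100 pc2: +4 =238
r37=100101 pc3: +8 =246
r38=100110 pc3: +8 =254
r39=100111 pc4: +16 =270
r40=101000 pc2: +4 =274
r41=101001 pc3: +8 =282
r42=101010 pc3: +8 =290
r43=101011 pc4: +16 =306
r44=101100 pc3: +8 =314
r45=101101 pc4: +16 =330
r46=101110 pc4: +16 =346
r47=101111 pc5: +32 =378
r48=110000 pc2: +4 =382
r49=110001 pc3: +8 =390
r50=110010 pc3: +8 =398
r51=110011 pc4: +16 =414
r52=110100 pc3: +8 =422
r53=110101 pc4: +16 =438
r54=110110 pc4: +16 =454
r55=110111 pc5: +32 =486
r56=111000 pc3: +8 =494
r57=111001 pc4: +16 =510
r58=111010 pc4: +16 =526
r59=111011 pc5: +32 =558
r60=111100 pc4: +16 =574
r61=111101 pc5: +32 =606
r62=111110 pc5: +32 =638
r63=111111 pc6: +64 =702
r64=1000000 pc1: +2 =704
r65=1000001 pc2: +4 =708
r66=1000010 pc2: +4 =712
r67=1000011 pc3: +8 =720
r68=1000100 pc2: +4 =724
r69=1000101 pc3: +8 =732
r70=1000110 pc3: +8 =740
r71=1000111 pc4: +16 =756
r72=1001000 pc2: +4 =760
r73=1001001 pc3: +8 =768
r74=1001010 pc3: +8 =776
r75=1001011 pc4: +16 =792
r76=1001100 pc3: +8 =800
r77=1001101 pc4: +16 =816
r78=1001110 pc4: +16 =832
r79=1001111 pc5: +32 =864

Answer: 864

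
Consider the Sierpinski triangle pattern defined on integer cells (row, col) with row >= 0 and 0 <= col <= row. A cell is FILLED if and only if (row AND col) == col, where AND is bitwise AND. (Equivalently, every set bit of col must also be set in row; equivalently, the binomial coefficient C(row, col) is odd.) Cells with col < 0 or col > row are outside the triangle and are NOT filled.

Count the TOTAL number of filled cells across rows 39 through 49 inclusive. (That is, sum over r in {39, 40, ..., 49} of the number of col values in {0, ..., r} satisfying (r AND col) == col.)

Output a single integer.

r39=100111 pc4: +16 =16
r40=101000 pc2: +4 =20
r41=101001 pc3: +8 =28
r42=101010 pc3: +8 =36
r43=101011 pc4: +16 =52
r44=101100 pc3: +8 =60
r45=101101 pc4: +16 =76
r46=101110 pc4: +16 =92
r47=101111 pc5: +32 =124
r48=110000 pc2: +4 =128
r49=110001 pc3: +8 =136

Answer: 136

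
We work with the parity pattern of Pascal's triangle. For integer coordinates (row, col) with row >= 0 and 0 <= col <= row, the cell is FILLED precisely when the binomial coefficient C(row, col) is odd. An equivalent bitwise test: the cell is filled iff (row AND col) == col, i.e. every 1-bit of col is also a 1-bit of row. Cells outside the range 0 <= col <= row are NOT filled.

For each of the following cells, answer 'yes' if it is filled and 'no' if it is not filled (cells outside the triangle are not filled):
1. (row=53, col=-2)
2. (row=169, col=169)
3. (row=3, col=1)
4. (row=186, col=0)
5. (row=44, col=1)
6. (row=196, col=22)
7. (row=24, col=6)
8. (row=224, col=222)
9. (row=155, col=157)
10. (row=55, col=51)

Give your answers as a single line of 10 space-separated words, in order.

(53,-2): col outside [0, 53] -> not filled
(169,169): row=0b10101001, col=0b10101001, row AND col = 0b10101001 = 169; 169 == 169 -> filled
(3,1): row=0b11, col=0b1, row AND col = 0b1 = 1; 1 == 1 -> filled
(186,0): row=0b10111010, col=0b0, row AND col = 0b0 = 0; 0 == 0 -> filled
(44,1): row=0b101100, col=0b1, row AND col = 0b0 = 0; 0 != 1 -> empty
(196,22): row=0b11000100, col=0b10110, row AND col = 0b100 = 4; 4 != 22 -> empty
(24,6): row=0b11000, col=0b110, row AND col = 0b0 = 0; 0 != 6 -> empty
(224,222): row=0b11100000, col=0b11011110, row AND col = 0b11000000 = 192; 192 != 222 -> empty
(155,157): col outside [0, 155] -> not filled
(55,51): row=0b110111, col=0b110011, row AND col = 0b110011 = 51; 51 == 51 -> filled

Answer: no yes yes yes no no no no no yes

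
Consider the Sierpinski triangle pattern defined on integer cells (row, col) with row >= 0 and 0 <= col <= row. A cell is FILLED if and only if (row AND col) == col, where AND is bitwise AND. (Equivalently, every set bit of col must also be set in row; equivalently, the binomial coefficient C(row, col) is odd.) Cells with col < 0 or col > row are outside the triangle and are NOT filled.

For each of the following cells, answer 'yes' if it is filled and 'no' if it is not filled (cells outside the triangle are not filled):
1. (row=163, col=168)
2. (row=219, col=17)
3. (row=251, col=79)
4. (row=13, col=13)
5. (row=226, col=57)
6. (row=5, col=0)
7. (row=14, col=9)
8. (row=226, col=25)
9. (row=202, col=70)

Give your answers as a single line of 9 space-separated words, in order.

(163,168): col outside [0, 163] -> not filled
(219,17): row=0b11011011, col=0b10001, row AND col = 0b10001 = 17; 17 == 17 -> filled
(251,79): row=0b11111011, col=0b1001111, row AND col = 0b1001011 = 75; 75 != 79 -> empty
(13,13): row=0b1101, col=0b1101, row AND col = 0b1101 = 13; 13 == 13 -> filled
(226,57): row=0b11100010, col=0b111001, row AND col = 0b100000 = 32; 32 != 57 -> empty
(5,0): row=0b101, col=0b0, row AND col = 0b0 = 0; 0 == 0 -> filled
(14,9): row=0b1110, col=0b1001, row AND col = 0b1000 = 8; 8 != 9 -> empty
(226,25): row=0b11100010, col=0b11001, row AND col = 0b0 = 0; 0 != 25 -> empty
(202,70): row=0b11001010, col=0b1000110, row AND col = 0b1000010 = 66; 66 != 70 -> empty

Answer: no yes no yes no yes no no no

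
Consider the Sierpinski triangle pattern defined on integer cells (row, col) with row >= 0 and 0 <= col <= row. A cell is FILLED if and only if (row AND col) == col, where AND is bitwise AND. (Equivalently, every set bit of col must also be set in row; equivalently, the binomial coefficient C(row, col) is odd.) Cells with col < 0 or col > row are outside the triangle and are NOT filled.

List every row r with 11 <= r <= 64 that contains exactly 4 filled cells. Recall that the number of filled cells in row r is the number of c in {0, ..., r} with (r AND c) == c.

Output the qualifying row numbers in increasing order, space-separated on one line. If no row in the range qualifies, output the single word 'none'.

Row r has 2^popcount(r) filled cells, so we need popcount(r) = log2(4) = 2.
Scan r = 11..64 and keep those with exactly 2 one-bits:
r=11=1011 popcount=3 -> skip
r=12=1100 popcount=2 -> KEEP
r=13=1101 popcount=3 -> skip
r=14=1110 popcount=3 -> skip
r=15=1111 popcount=4 -> skip
r=16=10000 popcount=1 -> skip
r=17=10001 popcount=2 -> KEEP
r=18=10010 popcount=2 -> KEEP
r=19=10011 popcount=3 -> skip
r=20=10100 popcount=2 -> KEEP
r=21=10101 popcount=3 -> skip
r=22=10110 popcount=3 -> skip
r=23=10111 popcount=4 -> skip
r=24=11000 popcount=2 -> KEEP
r=25=11001 popcount=3 -> skip
r=26=11010 popcount=3 -> skip
r=27=11011 popcount=4 -> skip
r=28=11100 popcount=3 -> skip
r=29=11101 popcount=4 -> skip
r=30=11110 popcount=4 -> skip
r=31=11111 popcount=5 -> skip
r=32=100000 popcount=1 -> skip
r=33=100001 popcount=2 -> KEEP
r=34=100010 popcount=2 -> KEEP
r=35=100011 popcount=3 -> skip
r=36=100100 popcount=2 -> KEEP
r=37=100101 popcount=3 -> skip
r=38=100110 popcount=3 -> skip
r=39=100111 popcount=4 -> skip
r=40=101000 popcount=2 -> KEEP
r=41=101001 popcount=3 -> skip
r=42=101010 popcount=3 -> skip
r=43=101011 popcount=4 -> skip
r=44=101100 popcount=3 -> skip
r=45=101101 popcount=4 -> skip
r=46=101110 popcount=4 -> skip
r=47=101111 popcount=5 -> skip
r=48=110000 popcount=2 -> KEEP
r=49=110001 popcount=3 -> skip
r=50=110010 popcount=3 -> skip
r=51=110011 popcount=4 -> skip
r=52=110100 popcount=3 -> skip
r=53=110101 popcount=4 -> skip
r=54=110110 popcount=4 -> skip
r=55=110111 popcount=5 -> skip
r=56=111000 popcount=3 -> skip
r=57=111001 popcount=4 -> skip
r=58=111010 popcount=4 -> skip
r=59=111011 popcount=5 -> skip
r=60=111100 popcount=4 -> skip
r=61=111101 popcount=5 -> skip
r=62=111110 popcount=5 -> skip
r=63=111111 popcount=6 -> skip
r=64=1000000 popcount=1 -> skip
Kept rows: 12 17 18 20 24 33 34 36 40 48

Answer: 12 17 18 20 24 33 34 36 40 48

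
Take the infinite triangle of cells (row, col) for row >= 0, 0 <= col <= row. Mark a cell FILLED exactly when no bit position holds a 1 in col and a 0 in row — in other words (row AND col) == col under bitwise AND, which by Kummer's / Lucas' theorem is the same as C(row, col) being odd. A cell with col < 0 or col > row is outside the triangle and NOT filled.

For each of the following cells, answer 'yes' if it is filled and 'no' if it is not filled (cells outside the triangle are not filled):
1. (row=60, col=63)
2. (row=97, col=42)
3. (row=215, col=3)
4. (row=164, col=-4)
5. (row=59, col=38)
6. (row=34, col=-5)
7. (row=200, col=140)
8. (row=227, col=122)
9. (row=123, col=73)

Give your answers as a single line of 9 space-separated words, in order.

Answer: no no yes no no no no no yes

Derivation:
(60,63): col outside [0, 60] -> not filled
(97,42): row=0b1100001, col=0b101010, row AND col = 0b100000 = 32; 32 != 42 -> empty
(215,3): row=0b11010111, col=0b11, row AND col = 0b11 = 3; 3 == 3 -> filled
(164,-4): col outside [0, 164] -> not filled
(59,38): row=0b111011, col=0b100110, row AND col = 0b100010 = 34; 34 != 38 -> empty
(34,-5): col outside [0, 34] -> not filled
(200,140): row=0b11001000, col=0b10001100, row AND col = 0b10001000 = 136; 136 != 140 -> empty
(227,122): row=0b11100011, col=0b1111010, row AND col = 0b1100010 = 98; 98 != 122 -> empty
(123,73): row=0b1111011, col=0b1001001, row AND col = 0b1001001 = 73; 73 == 73 -> filled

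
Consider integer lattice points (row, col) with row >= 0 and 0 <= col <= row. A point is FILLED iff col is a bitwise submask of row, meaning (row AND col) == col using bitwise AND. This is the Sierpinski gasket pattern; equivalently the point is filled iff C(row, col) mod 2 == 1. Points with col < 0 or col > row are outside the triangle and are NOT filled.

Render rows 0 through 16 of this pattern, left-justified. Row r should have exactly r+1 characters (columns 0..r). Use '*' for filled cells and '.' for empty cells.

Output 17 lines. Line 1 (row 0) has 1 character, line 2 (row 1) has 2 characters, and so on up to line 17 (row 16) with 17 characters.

r0=0: *
r1=1: **
r2=10: *.*
r3=11: ****
r4=100: *...*
r5=101: **..**
r6=110: *.*.*.*
r7=111: ********
r8=1000: *.......*
r9=1001: **......**
r10=1010: *.*.....*.*
r11=1011: ****....****
r12=1100: *...*...*...*
r13=1101: **..**..**..**
r14=1110: *.*.*.*.*.*.*.*
r15=1111: ****************
r16=10000: *...............*

Answer: *
**
*.*
****
*...*
**..**
*.*.*.*
********
*.......*
**......**
*.*.....*.*
****....****
*...*...*...*
**..**..**..**
*.*.*.*.*.*.*.*
****************
*...............*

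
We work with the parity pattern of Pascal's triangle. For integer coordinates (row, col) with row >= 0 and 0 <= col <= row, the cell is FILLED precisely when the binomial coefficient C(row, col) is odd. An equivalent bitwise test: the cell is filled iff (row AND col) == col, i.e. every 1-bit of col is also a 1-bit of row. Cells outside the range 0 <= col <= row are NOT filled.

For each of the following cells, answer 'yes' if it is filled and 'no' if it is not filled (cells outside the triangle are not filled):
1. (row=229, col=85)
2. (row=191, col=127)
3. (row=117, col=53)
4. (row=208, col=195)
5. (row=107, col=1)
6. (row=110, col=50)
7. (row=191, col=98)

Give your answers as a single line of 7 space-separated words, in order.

Answer: no no yes no yes no no

Derivation:
(229,85): row=0b11100101, col=0b1010101, row AND col = 0b1000101 = 69; 69 != 85 -> empty
(191,127): row=0b10111111, col=0b1111111, row AND col = 0b111111 = 63; 63 != 127 -> empty
(117,53): row=0b1110101, col=0b110101, row AND col = 0b110101 = 53; 53 == 53 -> filled
(208,195): row=0b11010000, col=0b11000011, row AND col = 0b11000000 = 192; 192 != 195 -> empty
(107,1): row=0b1101011, col=0b1, row AND col = 0b1 = 1; 1 == 1 -> filled
(110,50): row=0b1101110, col=0b110010, row AND col = 0b100010 = 34; 34 != 50 -> empty
(191,98): row=0b10111111, col=0b1100010, row AND col = 0b100010 = 34; 34 != 98 -> empty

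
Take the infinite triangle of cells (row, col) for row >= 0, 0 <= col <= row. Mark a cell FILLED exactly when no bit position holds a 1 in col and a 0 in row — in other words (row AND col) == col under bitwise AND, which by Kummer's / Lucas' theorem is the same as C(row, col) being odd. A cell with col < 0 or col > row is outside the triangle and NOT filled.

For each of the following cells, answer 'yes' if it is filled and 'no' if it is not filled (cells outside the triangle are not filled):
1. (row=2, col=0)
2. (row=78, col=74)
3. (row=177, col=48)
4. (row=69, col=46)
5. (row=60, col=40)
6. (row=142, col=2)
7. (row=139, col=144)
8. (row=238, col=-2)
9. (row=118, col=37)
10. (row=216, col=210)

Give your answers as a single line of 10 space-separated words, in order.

Answer: yes yes yes no yes yes no no no no

Derivation:
(2,0): row=0b10, col=0b0, row AND col = 0b0 = 0; 0 == 0 -> filled
(78,74): row=0b1001110, col=0b1001010, row AND col = 0b1001010 = 74; 74 == 74 -> filled
(177,48): row=0b10110001, col=0b110000, row AND col = 0b110000 = 48; 48 == 48 -> filled
(69,46): row=0b1000101, col=0b101110, row AND col = 0b100 = 4; 4 != 46 -> empty
(60,40): row=0b111100, col=0b101000, row AND col = 0b101000 = 40; 40 == 40 -> filled
(142,2): row=0b10001110, col=0b10, row AND col = 0b10 = 2; 2 == 2 -> filled
(139,144): col outside [0, 139] -> not filled
(238,-2): col outside [0, 238] -> not filled
(118,37): row=0b1110110, col=0b100101, row AND col = 0b100100 = 36; 36 != 37 -> empty
(216,210): row=0b11011000, col=0b11010010, row AND col = 0b11010000 = 208; 208 != 210 -> empty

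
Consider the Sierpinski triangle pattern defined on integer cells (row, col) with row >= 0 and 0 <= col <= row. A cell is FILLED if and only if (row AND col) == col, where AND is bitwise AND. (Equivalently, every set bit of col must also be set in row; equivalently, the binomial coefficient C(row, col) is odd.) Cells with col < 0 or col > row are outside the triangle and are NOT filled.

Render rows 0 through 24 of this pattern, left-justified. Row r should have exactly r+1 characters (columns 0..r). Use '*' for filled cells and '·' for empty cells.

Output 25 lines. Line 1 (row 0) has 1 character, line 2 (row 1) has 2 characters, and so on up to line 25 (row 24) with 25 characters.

Answer: *
**
*·*
****
*···*
**··**
*·*·*·*
********
*·······*
**······**
*·*·····*·*
****····****
*···*···*···*
**··**··**··**
*·*·*·*·*·*·*·*
****************
*···············*
**··············**
*·*·············*·*
****············****
*···*···········*···*
**··**··········**··**
*·*·*·*·········*·*·*·*
********········********
*·······*·······*·······*

Derivation:
r0=0: *
r1=1: **
r2=10: *·*
r3=11: ****
r4=100: *···*
r5=101: **··**
r6=110: *·*·*·*
r7=111: ********
r8=1000: *·······*
r9=1001: **······**
r10=1010: *·*·····*·*
r11=1011: ****····****
r12=1100: *···*···*···*
r13=1101: **··**··**··**
r14=1110: *·*·*·*·*·*·*·*
r15=1111: ****************
r16=10000: *···············*
r17=10001: **··············**
r18=10010: *·*·············*·*
r19=10011: ****············****
r20=10100: *···*···········*···*
r21=10101: **··**··········**··**
r22=10110: *·*·*·*·········*·*·*·*
r23=10111: ********········********
r24=11000: *·······*·······*·······*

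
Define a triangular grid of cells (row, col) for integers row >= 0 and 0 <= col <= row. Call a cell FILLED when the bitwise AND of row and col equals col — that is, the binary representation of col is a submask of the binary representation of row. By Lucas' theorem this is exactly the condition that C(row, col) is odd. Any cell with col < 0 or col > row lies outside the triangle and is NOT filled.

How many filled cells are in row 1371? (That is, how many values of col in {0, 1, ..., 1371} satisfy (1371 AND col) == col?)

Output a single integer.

1371 in binary = 10101011011
popcount(1371) = number of 1-bits in 10101011011 = 7
A col c satisfies (1371 AND c) == c iff every set bit of c is also set in 1371; each of the 7 set bits of 1371 can independently be on or off in c.
count = 2^7 = 128

Answer: 128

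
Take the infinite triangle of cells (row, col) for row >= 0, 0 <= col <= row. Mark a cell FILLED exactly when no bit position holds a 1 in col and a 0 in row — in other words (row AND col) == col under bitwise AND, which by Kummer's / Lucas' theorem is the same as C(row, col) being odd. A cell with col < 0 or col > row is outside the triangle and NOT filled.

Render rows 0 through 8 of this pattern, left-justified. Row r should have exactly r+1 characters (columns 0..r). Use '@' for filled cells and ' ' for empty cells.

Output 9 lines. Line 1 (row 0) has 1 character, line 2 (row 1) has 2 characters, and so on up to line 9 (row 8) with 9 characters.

Answer: @
@@
@ @
@@@@
@   @
@@  @@
@ @ @ @
@@@@@@@@
@       @

Derivation:
r0=0: @
r1=1: @@
r2=10: @ @
r3=11: @@@@
r4=100: @   @
r5=101: @@  @@
r6=110: @ @ @ @
r7=111: @@@@@@@@
r8=1000: @       @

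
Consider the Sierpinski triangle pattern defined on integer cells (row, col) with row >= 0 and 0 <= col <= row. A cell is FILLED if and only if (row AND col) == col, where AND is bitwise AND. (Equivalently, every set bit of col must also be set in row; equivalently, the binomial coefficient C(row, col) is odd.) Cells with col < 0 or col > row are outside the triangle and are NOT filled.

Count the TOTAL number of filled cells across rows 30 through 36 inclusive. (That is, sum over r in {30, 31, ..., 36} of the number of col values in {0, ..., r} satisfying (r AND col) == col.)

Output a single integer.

Answer: 70

Derivation:
r30=11110 pc4: +16 =16
r31=11111 pc5: +32 =48
r32=100000 pc1: +2 =50
r33=100001 pc2: +4 =54
r34=100010 pc2: +4 =58
r35=100011 pc3: +8 =66
r36=100100 pc2: +4 =70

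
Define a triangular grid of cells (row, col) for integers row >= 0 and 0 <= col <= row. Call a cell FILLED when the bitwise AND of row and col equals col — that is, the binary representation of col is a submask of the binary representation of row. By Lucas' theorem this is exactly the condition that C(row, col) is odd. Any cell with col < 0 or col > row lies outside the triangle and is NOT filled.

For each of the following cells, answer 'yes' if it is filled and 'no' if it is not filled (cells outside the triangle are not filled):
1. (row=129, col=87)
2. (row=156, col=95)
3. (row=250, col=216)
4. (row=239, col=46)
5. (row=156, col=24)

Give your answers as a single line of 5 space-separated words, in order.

Answer: no no yes yes yes

Derivation:
(129,87): row=0b10000001, col=0b1010111, row AND col = 0b1 = 1; 1 != 87 -> empty
(156,95): row=0b10011100, col=0b1011111, row AND col = 0b11100 = 28; 28 != 95 -> empty
(250,216): row=0b11111010, col=0b11011000, row AND col = 0b11011000 = 216; 216 == 216 -> filled
(239,46): row=0b11101111, col=0b101110, row AND col = 0b101110 = 46; 46 == 46 -> filled
(156,24): row=0b10011100, col=0b11000, row AND col = 0b11000 = 24; 24 == 24 -> filled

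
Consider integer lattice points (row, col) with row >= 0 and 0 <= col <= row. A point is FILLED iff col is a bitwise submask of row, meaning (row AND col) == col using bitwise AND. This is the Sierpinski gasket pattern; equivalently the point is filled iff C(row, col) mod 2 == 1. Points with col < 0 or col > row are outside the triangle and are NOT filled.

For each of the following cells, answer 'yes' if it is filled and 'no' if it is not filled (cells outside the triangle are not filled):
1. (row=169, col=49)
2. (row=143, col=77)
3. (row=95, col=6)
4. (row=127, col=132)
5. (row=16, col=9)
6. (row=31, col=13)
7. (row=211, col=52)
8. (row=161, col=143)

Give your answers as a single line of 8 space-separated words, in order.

Answer: no no yes no no yes no no

Derivation:
(169,49): row=0b10101001, col=0b110001, row AND col = 0b100001 = 33; 33 != 49 -> empty
(143,77): row=0b10001111, col=0b1001101, row AND col = 0b1101 = 13; 13 != 77 -> empty
(95,6): row=0b1011111, col=0b110, row AND col = 0b110 = 6; 6 == 6 -> filled
(127,132): col outside [0, 127] -> not filled
(16,9): row=0b10000, col=0b1001, row AND col = 0b0 = 0; 0 != 9 -> empty
(31,13): row=0b11111, col=0b1101, row AND col = 0b1101 = 13; 13 == 13 -> filled
(211,52): row=0b11010011, col=0b110100, row AND col = 0b10000 = 16; 16 != 52 -> empty
(161,143): row=0b10100001, col=0b10001111, row AND col = 0b10000001 = 129; 129 != 143 -> empty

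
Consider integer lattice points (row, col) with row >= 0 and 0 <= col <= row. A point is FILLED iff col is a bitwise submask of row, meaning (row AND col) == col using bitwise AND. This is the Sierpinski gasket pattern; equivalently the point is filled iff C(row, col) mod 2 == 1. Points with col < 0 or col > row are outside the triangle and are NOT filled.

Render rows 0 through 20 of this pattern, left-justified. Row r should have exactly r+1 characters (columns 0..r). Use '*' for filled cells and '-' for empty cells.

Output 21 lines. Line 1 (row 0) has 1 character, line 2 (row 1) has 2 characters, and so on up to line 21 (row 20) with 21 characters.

Answer: *
**
*-*
****
*---*
**--**
*-*-*-*
********
*-------*
**------**
*-*-----*-*
****----****
*---*---*---*
**--**--**--**
*-*-*-*-*-*-*-*
****************
*---------------*
**--------------**
*-*-------------*-*
****------------****
*---*-----------*---*

Derivation:
r0=0: *
r1=1: **
r2=10: *-*
r3=11: ****
r4=100: *---*
r5=101: **--**
r6=110: *-*-*-*
r7=111: ********
r8=1000: *-------*
r9=1001: **------**
r10=1010: *-*-----*-*
r11=1011: ****----****
r12=1100: *---*---*---*
r13=1101: **--**--**--**
r14=1110: *-*-*-*-*-*-*-*
r15=1111: ****************
r16=10000: *---------------*
r17=10001: **--------------**
r18=10010: *-*-------------*-*
r19=10011: ****------------****
r20=10100: *---*-----------*---*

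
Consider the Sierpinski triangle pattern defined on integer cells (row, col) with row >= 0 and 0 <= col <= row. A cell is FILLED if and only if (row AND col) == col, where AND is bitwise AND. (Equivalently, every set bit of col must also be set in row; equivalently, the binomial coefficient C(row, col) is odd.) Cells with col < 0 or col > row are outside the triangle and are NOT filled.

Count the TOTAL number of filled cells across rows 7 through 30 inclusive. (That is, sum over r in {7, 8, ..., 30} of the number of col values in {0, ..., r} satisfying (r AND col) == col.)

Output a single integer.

Answer: 192

Derivation:
r7=111 pc3: +8 =8
r8=1000 pc1: +2 =10
r9=1001 pc2: +4 =14
r10=1010 pc2: +4 =18
r11=1011 pc3: +8 =26
r12=1100 pc2: +4 =30
r13=1101 pc3: +8 =38
r14=1110 pc3: +8 =46
r15=1111 pc4: +16 =62
r16=10000 pc1: +2 =64
r17=10001 pc2: +4 =68
r18=10010 pc2: +4 =72
r19=10011 pc3: +8 =80
r20=10100 pc2: +4 =84
r21=10101 pc3: +8 =92
r22=10110 pc3: +8 =100
r23=10111 pc4: +16 =116
r24=11000 pc2: +4 =120
r25=11001 pc3: +8 =128
r26=11010 pc3: +8 =136
r27=11011 pc4: +16 =152
r28=11100 pc3: +8 =160
r29=11101 pc4: +16 =176
r30=11110 pc4: +16 =192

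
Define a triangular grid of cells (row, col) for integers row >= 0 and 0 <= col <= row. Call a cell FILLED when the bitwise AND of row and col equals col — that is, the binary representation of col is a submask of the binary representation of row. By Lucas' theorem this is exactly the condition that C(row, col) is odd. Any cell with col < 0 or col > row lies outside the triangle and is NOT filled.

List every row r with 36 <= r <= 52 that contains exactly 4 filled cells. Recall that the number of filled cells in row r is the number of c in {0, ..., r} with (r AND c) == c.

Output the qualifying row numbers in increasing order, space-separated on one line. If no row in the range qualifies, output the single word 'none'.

Answer: 36 40 48

Derivation:
Row r has 2^popcount(r) filled cells, so we need popcount(r) = log2(4) = 2.
Scan r = 36..52 and keep those with exactly 2 one-bits:
r=36=100100 popcount=2 -> KEEP
r=37=100101 popcount=3 -> skip
r=38=100110 popcount=3 -> skip
r=39=100111 popcount=4 -> skip
r=40=101000 popcount=2 -> KEEP
r=41=101001 popcount=3 -> skip
r=42=101010 popcount=3 -> skip
r=43=101011 popcount=4 -> skip
r=44=101100 popcount=3 -> skip
r=45=101101 popcount=4 -> skip
r=46=101110 popcount=4 -> skip
r=47=101111 popcount=5 -> skip
r=48=110000 popcount=2 -> KEEP
r=49=110001 popcount=3 -> skip
r=50=110010 popcount=3 -> skip
r=51=110011 popcount=4 -> skip
r=52=110100 popcount=3 -> skip
Kept rows: 36 40 48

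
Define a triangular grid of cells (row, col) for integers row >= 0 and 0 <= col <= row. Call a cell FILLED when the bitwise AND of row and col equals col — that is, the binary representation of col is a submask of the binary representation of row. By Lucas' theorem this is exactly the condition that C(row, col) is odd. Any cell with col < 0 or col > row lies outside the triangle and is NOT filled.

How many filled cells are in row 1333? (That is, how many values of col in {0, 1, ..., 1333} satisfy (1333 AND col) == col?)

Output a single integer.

1333 in binary = 10100110101
popcount(1333) = number of 1-bits in 10100110101 = 6
A col c satisfies (1333 AND c) == c iff every set bit of c is also set in 1333; each of the 6 set bits of 1333 can independently be on or off in c.
count = 2^6 = 64

Answer: 64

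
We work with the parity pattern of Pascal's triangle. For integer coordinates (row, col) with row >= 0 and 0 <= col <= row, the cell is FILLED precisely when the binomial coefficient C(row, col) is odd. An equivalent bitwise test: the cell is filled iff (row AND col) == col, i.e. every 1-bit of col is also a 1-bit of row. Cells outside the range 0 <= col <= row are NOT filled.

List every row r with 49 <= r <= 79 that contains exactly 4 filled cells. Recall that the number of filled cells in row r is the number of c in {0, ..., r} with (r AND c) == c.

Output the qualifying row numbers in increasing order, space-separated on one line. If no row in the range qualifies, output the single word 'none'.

Answer: 65 66 68 72

Derivation:
Row r has 2^popcount(r) filled cells, so we need popcount(r) = log2(4) = 2.
Scan r = 49..79 and keep those with exactly 2 one-bits:
r=49=110001 popcount=3 -> skip
r=50=110010 popcount=3 -> skip
r=51=110011 popcount=4 -> skip
r=52=110100 popcount=3 -> skip
r=53=110101 popcount=4 -> skip
r=54=110110 popcount=4 -> skip
r=55=110111 popcount=5 -> skip
r=56=111000 popcount=3 -> skip
r=57=111001 popcount=4 -> skip
r=58=111010 popcount=4 -> skip
r=59=111011 popcount=5 -> skip
r=60=111100 popcount=4 -> skip
r=61=111101 popcount=5 -> skip
r=62=111110 popcount=5 -> skip
r=63=111111 popcount=6 -> skip
r=64=1000000 popcount=1 -> skip
r=65=1000001 popcount=2 -> KEEP
r=66=1000010 popcount=2 -> KEEP
r=67=1000011 popcount=3 -> skip
r=68=1000100 popcount=2 -> KEEP
r=69=1000101 popcount=3 -> skip
r=70=1000110 popcount=3 -> skip
r=71=1000111 popcount=4 -> skip
r=72=1001000 popcount=2 -> KEEP
r=73=1001001 popcount=3 -> skip
r=74=1001010 popcount=3 -> skip
r=75=1001011 popcount=4 -> skip
r=76=1001100 popcount=3 -> skip
r=77=1001101 popcount=4 -> skip
r=78=1001110 popcount=4 -> skip
r=79=1001111 popcount=5 -> skip
Kept rows: 65 66 68 72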